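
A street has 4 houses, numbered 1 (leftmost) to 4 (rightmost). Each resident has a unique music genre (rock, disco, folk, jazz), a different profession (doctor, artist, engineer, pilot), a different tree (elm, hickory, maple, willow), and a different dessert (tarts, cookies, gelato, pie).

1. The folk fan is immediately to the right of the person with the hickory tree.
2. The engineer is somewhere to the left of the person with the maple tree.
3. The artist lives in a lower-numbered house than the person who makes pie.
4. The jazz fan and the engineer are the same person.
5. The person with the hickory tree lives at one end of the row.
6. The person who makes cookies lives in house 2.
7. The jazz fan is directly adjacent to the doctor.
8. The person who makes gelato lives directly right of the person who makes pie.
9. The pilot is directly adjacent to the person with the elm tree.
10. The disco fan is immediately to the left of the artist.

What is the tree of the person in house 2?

Clue 5: the person with the hickory tree is in house 1.
From clue 6, the person who makes cookies must be in house 2.
House 1's dessert must be tarts (nothing else left).
House 3's dessert must be pie (nothing else left).
That leaves gelato as the dessert for house 4.
From clue 1, the folk fan must be in house 2.
By clue 3, the artist is in house 2.
By clue 10, the disco fan is in house 1.
So house 3 gets jazz for music genre.
The only music genre still possible for house 4 is rock.
Clue 4: the engineer is in house 3.
The doctor is in house 4 (clue 7).
House 1's profession must be pilot (nothing else left).
Clue 2 places the person with the maple tree in house 4.
The person with the elm tree is in house 2 (clue 9).
So house 3 gets willow for tree.
So: house 1 = disco/pilot/hickory/tarts, house 2 = folk/artist/elm/cookies, house 3 = jazz/engineer/willow/pie, house 4 = rock/doctor/maple/gelato.

elm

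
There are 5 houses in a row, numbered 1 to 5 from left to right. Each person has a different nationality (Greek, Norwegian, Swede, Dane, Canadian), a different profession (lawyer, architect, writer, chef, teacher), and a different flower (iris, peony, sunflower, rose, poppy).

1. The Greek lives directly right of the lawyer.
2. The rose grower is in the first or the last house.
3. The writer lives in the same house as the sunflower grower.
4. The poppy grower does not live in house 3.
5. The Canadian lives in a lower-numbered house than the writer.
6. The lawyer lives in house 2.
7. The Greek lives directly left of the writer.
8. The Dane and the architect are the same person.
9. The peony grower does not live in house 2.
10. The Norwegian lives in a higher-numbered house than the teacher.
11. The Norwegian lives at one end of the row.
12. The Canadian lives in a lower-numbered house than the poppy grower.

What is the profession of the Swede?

By clue 6, the lawyer is in house 2.
Clue 11 places the Norwegian in house 5.
By clue 1, the Greek is in house 3.
The writer is in house 4 (clue 7).
That leaves chef as the profession for house 5.
Clue 3: the sunflower grower is in house 4.
By clue 8, the Dane is in house 1.
Clue 8: the architect is in house 1.
So house 2 gets Canadian for nationality.
The only nationality still possible for house 4 is Swede.
House 3 profession: only teacher fits.
By clue 12, the poppy grower is in house 5.
So house 2 gets iris for flower.
House 3's flower must be peony (nothing else left).
That leaves rose as the flower for house 1.
So: house 1 = Dane/architect/rose, house 2 = Canadian/lawyer/iris, house 3 = Greek/teacher/peony, house 4 = Swede/writer/sunflower, house 5 = Norwegian/chef/poppy.

writer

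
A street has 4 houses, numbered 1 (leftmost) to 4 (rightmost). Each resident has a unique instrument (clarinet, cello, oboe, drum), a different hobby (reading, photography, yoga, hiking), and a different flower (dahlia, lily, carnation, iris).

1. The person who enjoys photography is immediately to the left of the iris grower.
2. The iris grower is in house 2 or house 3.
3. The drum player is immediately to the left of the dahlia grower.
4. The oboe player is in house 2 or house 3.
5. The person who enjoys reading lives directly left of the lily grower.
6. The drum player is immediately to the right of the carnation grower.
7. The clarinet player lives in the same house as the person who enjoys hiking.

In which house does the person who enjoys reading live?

House 1's flower must be carnation (nothing else left).
By clue 6, the drum player is in house 2.
Clue 3 places the dahlia grower in house 3.
House 3 instrument: only oboe fits.
House 2's flower must be iris (nothing else left).
So house 4 gets lily for flower.
Clue 1: the person who enjoys photography is in house 1.
Clue 5: the person who enjoys reading is in house 3.
The only hobby still possible for house 2 is yoga.
House 4's hobby must be hiking (nothing else left).
From clue 7, the clarinet player must be in house 4.
House 1's instrument must be cello (nothing else left).
So: house 1 = cello/photography/carnation, house 2 = drum/yoga/iris, house 3 = oboe/reading/dahlia, house 4 = clarinet/hiking/lily.

3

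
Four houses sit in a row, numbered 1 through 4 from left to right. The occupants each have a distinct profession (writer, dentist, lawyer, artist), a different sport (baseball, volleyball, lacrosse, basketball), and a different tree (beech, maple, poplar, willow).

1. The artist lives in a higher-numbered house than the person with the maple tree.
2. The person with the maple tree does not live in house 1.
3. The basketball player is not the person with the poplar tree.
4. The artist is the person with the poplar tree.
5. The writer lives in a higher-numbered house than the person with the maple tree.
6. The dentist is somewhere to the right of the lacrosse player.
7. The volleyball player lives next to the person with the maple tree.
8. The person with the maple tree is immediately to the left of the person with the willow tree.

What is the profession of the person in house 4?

artist

That leaves lawyer as the profession for house 1.
The only tree still possible for house 1 is beech.
That leaves dentist as the profession for house 2.
House 2's tree must be maple (nothing else left).
The lacrosse player is in house 1 (clue 6).
The person with the willow tree is in house 3 (clue 8).
That leaves poplar as the tree for house 4.
Clue 4: the artist is in house 4.
House 3 profession: only writer fits.
House 2's sport must be basketball (nothing else left).
So house 3 gets volleyball for sport.
That leaves baseball as the sport for house 4.
So: house 1 = lawyer/lacrosse/beech, house 2 = dentist/basketball/maple, house 3 = writer/volleyball/willow, house 4 = artist/baseball/poplar.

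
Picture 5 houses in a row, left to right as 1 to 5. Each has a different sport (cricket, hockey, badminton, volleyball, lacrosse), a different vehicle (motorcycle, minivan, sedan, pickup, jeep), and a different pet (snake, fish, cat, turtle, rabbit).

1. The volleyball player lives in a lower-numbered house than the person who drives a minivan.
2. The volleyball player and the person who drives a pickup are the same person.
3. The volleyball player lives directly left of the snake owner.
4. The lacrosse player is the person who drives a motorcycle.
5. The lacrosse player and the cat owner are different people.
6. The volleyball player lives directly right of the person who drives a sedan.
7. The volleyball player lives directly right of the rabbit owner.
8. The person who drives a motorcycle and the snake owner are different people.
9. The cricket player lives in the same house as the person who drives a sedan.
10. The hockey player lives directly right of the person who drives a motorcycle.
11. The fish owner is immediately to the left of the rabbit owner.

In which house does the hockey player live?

The cricket player is narrowed to house 2 or 3; consider each.
Placing it in house 2 leads to a contradiction, so it's in house 3.
By clue 9, the person who drives a sedan is in house 3.
The only sport still possible for house 4 is volleyball.
The only vehicle still possible for house 4 is pickup.
The snake owner is in house 5 (clue 3).
Clue 7 places the rabbit owner in house 3.
By clue 10, the hockey player is in house 2.
Clue 10 places the person who drives a motorcycle in house 1.
Clue 11: the fish owner is in house 2.
House 1 sport: only lacrosse fits.
House 5 sport: only badminton fits.
House 2 vehicle: only jeep fits.
So house 5 gets minivan for vehicle.
From clue 5, the cat owner must be in house 4.
House 1 pet: only turtle fits.
So: house 1 = lacrosse/motorcycle/turtle, house 2 = hockey/jeep/fish, house 3 = cricket/sedan/rabbit, house 4 = volleyball/pickup/cat, house 5 = badminton/minivan/snake.

2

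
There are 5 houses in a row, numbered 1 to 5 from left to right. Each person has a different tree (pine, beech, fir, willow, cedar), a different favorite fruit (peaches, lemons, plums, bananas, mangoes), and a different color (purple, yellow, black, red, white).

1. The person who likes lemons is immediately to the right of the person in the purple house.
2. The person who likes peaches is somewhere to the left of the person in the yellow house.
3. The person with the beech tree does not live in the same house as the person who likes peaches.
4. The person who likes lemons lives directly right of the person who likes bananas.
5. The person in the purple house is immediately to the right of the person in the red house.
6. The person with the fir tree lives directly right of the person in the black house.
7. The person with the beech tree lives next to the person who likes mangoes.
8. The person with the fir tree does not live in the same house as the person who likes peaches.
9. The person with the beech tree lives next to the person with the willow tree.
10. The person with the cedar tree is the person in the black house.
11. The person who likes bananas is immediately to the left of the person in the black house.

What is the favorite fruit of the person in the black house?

lemons

The person with the cedar tree is narrowed to house 3 or 4; consider each.
Placing it in house 3 leads to a contradiction, so it's in house 4.
From clue 10, the person in the black house must be in house 4.
Clue 11 places the person who likes bananas in house 3.
From clue 1, the person in the purple house must be in house 3.
From clue 5, the person in the red house must be in house 2.
House 5 tree: only fir fits.
So house 4 gets lemons for favorite fruit.
House 5's favorite fruit must be plums (nothing else left).
House 1 color: only white fits.
The only color still possible for house 5 is yellow.
The person who likes mangoes is narrowed to house 1 or 2; consider each.
Placing it in house 1 leads to a contradiction, so it's in house 2.
Clue 9: the person with the willow tree is in house 2.
That leaves peaches as the favorite fruit for house 1.
The person with the beech tree is in house 3 (clue 3).
House 1 tree: only pine fits.
So: house 1 = pine/peaches/white, house 2 = willow/mangoes/red, house 3 = beech/bananas/purple, house 4 = cedar/lemons/black, house 5 = fir/plums/yellow.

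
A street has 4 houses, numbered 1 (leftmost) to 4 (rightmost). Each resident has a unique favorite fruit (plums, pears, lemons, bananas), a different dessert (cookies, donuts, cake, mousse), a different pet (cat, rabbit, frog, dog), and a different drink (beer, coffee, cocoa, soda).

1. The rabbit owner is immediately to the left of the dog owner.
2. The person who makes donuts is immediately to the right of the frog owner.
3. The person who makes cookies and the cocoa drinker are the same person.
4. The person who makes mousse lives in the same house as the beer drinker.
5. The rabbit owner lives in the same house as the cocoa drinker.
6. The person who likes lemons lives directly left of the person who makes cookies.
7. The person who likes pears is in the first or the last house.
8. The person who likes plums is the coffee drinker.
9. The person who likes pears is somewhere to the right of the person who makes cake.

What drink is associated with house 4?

beer

From clue 9, the person who likes pears must be in house 4.
The person who likes lemons is narrowed to house 1 or 2; consider each.
Placing it in house 1 leads to a contradiction, so it's in house 2.
From clue 6, the person who makes cookies must be in house 3.
Clue 3: the cocoa drinker is in house 3.
From clue 5, the rabbit owner must be in house 3.
So house 1 gets frog for pet.
The only pet still possible for house 2 is cat.
That leaves dog as the pet for house 4.
From clue 2, the person who makes donuts must be in house 2.
The person who likes plums is in house 1 (clue 8).
House 3 favorite fruit: only bananas fits.
The only dessert still possible for house 1 is cake.
The only dessert still possible for house 4 is mousse.
House 1 drink: only coffee fits.
From clue 4, the beer drinker must be in house 4.
So house 2 gets soda for drink.
So: house 1 = plums/cake/frog/coffee, house 2 = lemons/donuts/cat/soda, house 3 = bananas/cookies/rabbit/cocoa, house 4 = pears/mousse/dog/beer.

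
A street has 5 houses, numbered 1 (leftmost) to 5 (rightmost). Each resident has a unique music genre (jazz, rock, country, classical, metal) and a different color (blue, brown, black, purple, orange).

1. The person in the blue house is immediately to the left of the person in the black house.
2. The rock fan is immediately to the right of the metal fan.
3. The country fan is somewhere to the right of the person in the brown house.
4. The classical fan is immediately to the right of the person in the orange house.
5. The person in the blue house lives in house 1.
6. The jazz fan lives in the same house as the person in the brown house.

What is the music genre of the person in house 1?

metal

Clue 5 places the person in the blue house in house 1.
Clue 1 places the person in the black house in house 2.
House 1 music genre: only metal fits.
The only color still possible for house 5 is purple.
From clue 2, the rock fan must be in house 2.
The only music genre still possible for house 3 is jazz.
Clue 6: the person in the brown house is in house 3.
That leaves orange as the color for house 4.
From clue 4, the classical fan must be in house 5.
House 4 music genre: only country fits.
So: house 1 = metal/blue, house 2 = rock/black, house 3 = jazz/brown, house 4 = country/orange, house 5 = classical/purple.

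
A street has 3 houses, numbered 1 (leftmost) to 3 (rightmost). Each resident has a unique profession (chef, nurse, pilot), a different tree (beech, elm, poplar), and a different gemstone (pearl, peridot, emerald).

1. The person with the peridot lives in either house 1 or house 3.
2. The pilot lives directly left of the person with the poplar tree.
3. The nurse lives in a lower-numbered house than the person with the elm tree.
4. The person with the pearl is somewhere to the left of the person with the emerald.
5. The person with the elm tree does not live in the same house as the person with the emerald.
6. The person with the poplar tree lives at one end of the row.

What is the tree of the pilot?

elm

The person with the poplar tree is in house 3 (clue 6).
House 3's profession must be chef (nothing else left).
The only tree still possible for house 1 is beech.
House 2 tree: only elm fits.
Clue 2: the pilot is in house 2.
Clue 3 places the nurse in house 1.
From clue 5, the person with the emerald must be in house 3.
So house 2 gets pearl for gemstone.
The only gemstone still possible for house 1 is peridot.
So: house 1 = nurse/beech/peridot, house 2 = pilot/elm/pearl, house 3 = chef/poplar/emerald.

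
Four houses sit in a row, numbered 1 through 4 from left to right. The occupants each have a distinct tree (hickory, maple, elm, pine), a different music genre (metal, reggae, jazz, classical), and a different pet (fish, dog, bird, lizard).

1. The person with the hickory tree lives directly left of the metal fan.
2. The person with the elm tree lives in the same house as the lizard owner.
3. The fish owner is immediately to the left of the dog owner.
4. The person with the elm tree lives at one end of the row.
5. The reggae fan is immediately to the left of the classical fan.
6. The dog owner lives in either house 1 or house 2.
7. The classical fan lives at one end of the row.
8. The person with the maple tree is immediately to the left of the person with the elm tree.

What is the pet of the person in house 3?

By clue 6, the dog owner is in house 2.
Clue 7: the classical fan is in house 4.
By clue 8, the person with the maple tree is in house 3.
Clue 8 places the person with the elm tree in house 4.
The lizard owner is in house 4 (clue 2).
The fish owner is in house 1 (clue 3).
The reggae fan is in house 3 (clue 5).
That leaves jazz as the music genre for house 1.
House 2's music genre must be metal (nothing else left).
House 3 pet: only bird fits.
Clue 1: the person with the hickory tree is in house 1.
House 2's tree must be pine (nothing else left).
So: house 1 = hickory/jazz/fish, house 2 = pine/metal/dog, house 3 = maple/reggae/bird, house 4 = elm/classical/lizard.

bird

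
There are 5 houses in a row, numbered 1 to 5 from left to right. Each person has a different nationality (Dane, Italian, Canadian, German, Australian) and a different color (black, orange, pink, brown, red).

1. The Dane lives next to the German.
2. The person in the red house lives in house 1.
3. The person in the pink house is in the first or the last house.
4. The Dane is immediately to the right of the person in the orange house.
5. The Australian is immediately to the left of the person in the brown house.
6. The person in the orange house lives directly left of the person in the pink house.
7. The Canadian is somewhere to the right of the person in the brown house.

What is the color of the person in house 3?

black

Clue 2: the person in the red house is in house 1.
From clue 6, the person in the orange house must be in house 4.
Clue 6 places the person in the pink house in house 5.
From clue 4, the Dane must be in house 5.
From clue 1, the German must be in house 4.
Clue 7 places the person in the brown house in house 2.
House 3's nationality must be Canadian (nothing else left).
That leaves black as the color for house 3.
Clue 5 places the Australian in house 1.
House 2 nationality: only Italian fits.
So: house 1 = Australian/red, house 2 = Italian/brown, house 3 = Canadian/black, house 4 = German/orange, house 5 = Dane/pink.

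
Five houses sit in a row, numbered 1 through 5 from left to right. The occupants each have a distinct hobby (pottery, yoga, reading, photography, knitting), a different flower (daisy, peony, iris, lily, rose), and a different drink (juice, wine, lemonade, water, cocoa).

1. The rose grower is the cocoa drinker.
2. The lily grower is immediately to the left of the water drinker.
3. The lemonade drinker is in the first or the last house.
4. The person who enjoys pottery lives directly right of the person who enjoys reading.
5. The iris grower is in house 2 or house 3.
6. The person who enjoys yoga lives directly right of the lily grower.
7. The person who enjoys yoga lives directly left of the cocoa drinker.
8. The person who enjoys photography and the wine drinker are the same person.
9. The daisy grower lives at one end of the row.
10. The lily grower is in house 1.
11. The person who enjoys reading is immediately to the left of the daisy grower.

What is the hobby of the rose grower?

knitting

Clue 10 places the lily grower in house 1.
The person who enjoys reading is in house 4 (clue 11).
Clue 11 places the daisy grower in house 5.
Clue 2 places the water drinker in house 2.
The person who enjoys pottery is in house 5 (clue 4).
Clue 6: the person who enjoys yoga is in house 2.
Clue 7: the cocoa drinker is in house 3.
So house 4 gets juice for drink.
Clue 1: the rose grower is in house 3.
Clue 8: the person who enjoys photography is in house 1.
From clue 8, the wine drinker must be in house 1.
House 3 hobby: only knitting fits.
That leaves peony as the flower for house 4.
House 5's drink must be lemonade (nothing else left).
House 2's flower must be iris (nothing else left).
So: house 1 = photography/lily/wine, house 2 = yoga/iris/water, house 3 = knitting/rose/cocoa, house 4 = reading/peony/juice, house 5 = pottery/daisy/lemonade.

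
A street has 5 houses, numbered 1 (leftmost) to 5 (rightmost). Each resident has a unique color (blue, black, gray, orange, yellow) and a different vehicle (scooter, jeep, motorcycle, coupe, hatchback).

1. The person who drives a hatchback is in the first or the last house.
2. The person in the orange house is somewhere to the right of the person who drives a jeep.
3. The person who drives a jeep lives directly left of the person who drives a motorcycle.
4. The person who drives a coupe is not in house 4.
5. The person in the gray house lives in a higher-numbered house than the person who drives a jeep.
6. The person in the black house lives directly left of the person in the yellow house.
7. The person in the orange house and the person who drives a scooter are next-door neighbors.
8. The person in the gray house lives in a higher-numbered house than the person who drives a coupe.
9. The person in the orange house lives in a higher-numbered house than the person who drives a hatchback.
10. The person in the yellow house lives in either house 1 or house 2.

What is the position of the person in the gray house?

By clue 9, the person who drives a hatchback is in house 1.
The person in the yellow house is in house 2 (clue 10).
By clue 6, the person in the black house is in house 1.
The person who drives a coupe is narrowed to house 2 or 3; consider each.
Placing it in house 3 leads to a contradiction, so it's in house 2.
House 3's color must be blue (nothing else left).
The person in the gray house is narrowed to house 4 or 5; consider each.
Placing it in house 4 leads to a contradiction, so it's in house 5.
The only color still possible for house 4 is orange.
Clue 2 places the person who drives a jeep in house 3.
By clue 3, the person who drives a motorcycle is in house 4.
That leaves scooter as the vehicle for house 5.
So: house 1 = black/hatchback, house 2 = yellow/coupe, house 3 = blue/jeep, house 4 = orange/motorcycle, house 5 = gray/scooter.

5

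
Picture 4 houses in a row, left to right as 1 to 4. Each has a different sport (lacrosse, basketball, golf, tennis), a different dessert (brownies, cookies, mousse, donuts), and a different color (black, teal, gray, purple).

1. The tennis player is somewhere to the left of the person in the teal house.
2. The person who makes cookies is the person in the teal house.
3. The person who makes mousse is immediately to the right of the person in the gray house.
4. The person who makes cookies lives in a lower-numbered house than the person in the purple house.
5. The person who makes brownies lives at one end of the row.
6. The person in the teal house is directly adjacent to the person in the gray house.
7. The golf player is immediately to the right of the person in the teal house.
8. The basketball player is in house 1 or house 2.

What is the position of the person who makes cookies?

The basketball player is narrowed to house 1 or 2; consider each.
Placing it in house 1 leads to a contradiction, so it's in house 2.
The only sport still possible for house 1 is tennis.
The golf player is narrowed to house 3 or 4; consider each.
Placing it in house 4 leads to a contradiction, so it's in house 3.
By clue 7, the person in the teal house is in house 2.
The only sport still possible for house 4 is lacrosse.
Clue 2: the person who makes cookies is in house 2.
The only dessert still possible for house 3 is donuts.
The only dessert still possible for house 4 is mousse.
Clue 3 places the person in the gray house in house 3.
That leaves brownies as the dessert for house 1.
House 1 color: only black fits.
The only color still possible for house 4 is purple.
So: house 1 = tennis/brownies/black, house 2 = basketball/cookies/teal, house 3 = golf/donuts/gray, house 4 = lacrosse/mousse/purple.

2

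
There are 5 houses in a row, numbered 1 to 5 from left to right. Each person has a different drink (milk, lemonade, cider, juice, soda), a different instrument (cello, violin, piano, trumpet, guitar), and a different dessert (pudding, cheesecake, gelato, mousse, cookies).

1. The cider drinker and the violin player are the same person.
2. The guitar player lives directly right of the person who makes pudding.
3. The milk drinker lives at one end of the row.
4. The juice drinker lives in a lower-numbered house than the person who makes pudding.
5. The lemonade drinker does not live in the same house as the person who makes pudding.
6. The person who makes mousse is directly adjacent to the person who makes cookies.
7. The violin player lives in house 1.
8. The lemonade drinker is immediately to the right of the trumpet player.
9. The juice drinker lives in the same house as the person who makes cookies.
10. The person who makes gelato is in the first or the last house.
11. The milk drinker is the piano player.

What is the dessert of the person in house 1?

The violin player is in house 1 (clue 7).
The only instrument still possible for house 5 is piano.
From clue 1, the cider drinker must be in house 1.
By clue 11, the milk drinker is in house 5.
House 2 drink: only juice fits.
The person who makes pudding is in house 3 (clue 4).
From clue 5, the lemonade drinker must be in house 4.
From clue 8, the trumpet player must be in house 3.
From clue 9, the person who makes cookies must be in house 2.
House 3's drink must be soda (nothing else left).
The only instrument still possible for house 2 is cello.
House 4 instrument: only guitar fits.
House 4 dessert: only cheesecake fits.
House 5 dessert: only gelato fits.
The only dessert still possible for house 1 is mousse.
So: house 1 = cider/violin/mousse, house 2 = juice/cello/cookies, house 3 = soda/trumpet/pudding, house 4 = lemonade/guitar/cheesecake, house 5 = milk/piano/gelato.

mousse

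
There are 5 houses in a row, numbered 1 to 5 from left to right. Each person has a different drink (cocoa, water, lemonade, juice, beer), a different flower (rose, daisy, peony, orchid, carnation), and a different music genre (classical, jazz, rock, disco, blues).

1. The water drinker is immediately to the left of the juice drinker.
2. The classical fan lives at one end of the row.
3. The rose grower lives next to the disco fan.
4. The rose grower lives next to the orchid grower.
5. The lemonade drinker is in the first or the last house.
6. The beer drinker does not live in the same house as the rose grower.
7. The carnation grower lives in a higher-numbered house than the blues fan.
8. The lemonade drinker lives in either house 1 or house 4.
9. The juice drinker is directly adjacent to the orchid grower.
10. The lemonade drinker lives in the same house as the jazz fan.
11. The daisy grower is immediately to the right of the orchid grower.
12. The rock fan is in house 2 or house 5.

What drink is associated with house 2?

cocoa

From clue 8, the lemonade drinker must be in house 1.
From clue 10, the jazz fan must be in house 1.
So house 2 gets rock for music genre.
House 5 music genre: only classical fits.
House 1 flower: only peony fits.
The carnation grower is narrowed to house 4 or 5; consider each.
Placing it in house 4 leads to a contradiction, so it's in house 5.
The juice drinker is narrowed to house 3 or 4; consider each.
Placing it in house 3 leads to a contradiction, so it's in house 4.
The water drinker is in house 3 (clue 1).
The orchid grower is in house 3 (clue 9).
Clue 11 places the daisy grower in house 4.
The only flower still possible for house 2 is rose.
The disco fan is in house 3 (clue 3).
Clue 6: the beer drinker is in house 5.
House 2's drink must be cocoa (nothing else left).
House 4 music genre: only blues fits.
So: house 1 = lemonade/peony/jazz, house 2 = cocoa/rose/rock, house 3 = water/orchid/disco, house 4 = juice/daisy/blues, house 5 = beer/carnation/classical.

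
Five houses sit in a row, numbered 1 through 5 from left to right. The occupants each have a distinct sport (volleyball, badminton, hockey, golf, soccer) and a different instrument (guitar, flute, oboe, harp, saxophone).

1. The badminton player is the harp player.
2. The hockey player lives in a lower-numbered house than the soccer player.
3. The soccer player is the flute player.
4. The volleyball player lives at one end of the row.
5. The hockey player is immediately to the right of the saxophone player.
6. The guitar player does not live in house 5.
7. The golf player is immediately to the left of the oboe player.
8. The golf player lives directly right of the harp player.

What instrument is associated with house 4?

oboe

The volleyball player is narrowed to house 1 or 5; consider each.
Placing it in house 5 leads to a contradiction, so it's in house 1.
So house 5 gets soccer for sport.
From clue 3, the flute player must be in house 5.
From clue 7, the golf player must be in house 3.
The oboe player is in house 4 (clue 7).
The harp player is in house 2 (clue 8).
House 4's sport must be hockey (nothing else left).
From clue 5, the saxophone player must be in house 3.
House 2 sport: only badminton fits.
So house 1 gets guitar for instrument.
So: house 1 = volleyball/guitar, house 2 = badminton/harp, house 3 = golf/saxophone, house 4 = hockey/oboe, house 5 = soccer/flute.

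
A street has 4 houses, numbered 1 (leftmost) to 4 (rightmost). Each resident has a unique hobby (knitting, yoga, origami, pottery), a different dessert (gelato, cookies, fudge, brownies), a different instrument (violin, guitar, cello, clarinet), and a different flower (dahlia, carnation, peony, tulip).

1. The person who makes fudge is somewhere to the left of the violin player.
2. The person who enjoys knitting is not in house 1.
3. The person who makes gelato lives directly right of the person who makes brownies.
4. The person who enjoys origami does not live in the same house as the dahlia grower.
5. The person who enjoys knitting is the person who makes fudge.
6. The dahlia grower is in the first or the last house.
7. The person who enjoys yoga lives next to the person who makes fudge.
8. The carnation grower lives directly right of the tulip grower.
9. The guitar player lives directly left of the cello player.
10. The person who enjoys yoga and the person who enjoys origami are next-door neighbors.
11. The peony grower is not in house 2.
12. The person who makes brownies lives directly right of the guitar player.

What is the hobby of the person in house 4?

origami

House 1's dessert must be cookies (nothing else left).
So house 4 gets gelato for dessert.
Clue 3 places the person who makes brownies in house 3.
Clue 12: the guitar player is in house 2.
The only dessert still possible for house 2 is fudge.
House 1 instrument: only clarinet fits.
So house 3 gets cello for instrument.
House 4's instrument must be violin (nothing else left).
By clue 5, the person who enjoys knitting is in house 2.
So house 4 gets origami for hobby.
Clue 4 places the dahlia grower in house 1.
The person who enjoys yoga is in house 3 (clue 10).
House 1 hobby: only pottery fits.
House 2's flower must be tulip (nothing else left).
By clue 8, the carnation grower is in house 3.
House 4 flower: only peony fits.
So: house 1 = pottery/cookies/clarinet/dahlia, house 2 = knitting/fudge/guitar/tulip, house 3 = yoga/brownies/cello/carnation, house 4 = origami/gelato/violin/peony.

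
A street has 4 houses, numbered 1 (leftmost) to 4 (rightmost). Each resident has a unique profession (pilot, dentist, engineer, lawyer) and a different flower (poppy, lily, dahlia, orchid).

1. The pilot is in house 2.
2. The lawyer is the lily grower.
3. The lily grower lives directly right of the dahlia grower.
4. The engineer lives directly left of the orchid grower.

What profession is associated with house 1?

By clue 1, the pilot is in house 2.
That leaves poppy as the flower for house 1.
The engineer is narrowed to house 1 or 3; consider each.
Placing it in house 3 leads to a contradiction, so it's in house 1.
Clue 4 places the orchid grower in house 2.
That leaves lily as the flower for house 4.
Clue 2: the lawyer is in house 4.
House 3's profession must be dentist (nothing else left).
House 3's flower must be dahlia (nothing else left).
So: house 1 = engineer/poppy, house 2 = pilot/orchid, house 3 = dentist/dahlia, house 4 = lawyer/lily.

engineer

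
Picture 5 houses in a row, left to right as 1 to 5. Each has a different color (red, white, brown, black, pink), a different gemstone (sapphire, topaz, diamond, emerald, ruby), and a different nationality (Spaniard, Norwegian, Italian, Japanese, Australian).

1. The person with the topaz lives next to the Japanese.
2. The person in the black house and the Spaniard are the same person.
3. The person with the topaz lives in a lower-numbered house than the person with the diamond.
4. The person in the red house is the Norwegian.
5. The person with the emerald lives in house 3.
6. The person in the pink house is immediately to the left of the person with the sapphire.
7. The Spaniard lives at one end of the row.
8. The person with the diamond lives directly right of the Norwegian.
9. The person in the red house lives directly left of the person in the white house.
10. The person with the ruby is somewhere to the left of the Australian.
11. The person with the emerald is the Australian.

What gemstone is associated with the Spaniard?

topaz

From clue 5, the person with the emerald must be in house 3.
From clue 11, the Australian must be in house 3.
The person in the black house is narrowed to house 1 or 5; consider each.
Placing it in house 5 leads to a contradiction, so it's in house 1.
From clue 2, the Spaniard must be in house 1.
House 4 nationality: only Norwegian fits.
The person with the diamond is in house 5 (clue 8).
Clue 9 places the person in the white house in house 5.
House 2 color: only brown fits.
House 3 color: only pink fits.
That leaves red as the color for house 4.
So house 2 gets ruby for gemstone.
So house 1 gets topaz for gemstone.
The only gemstone still possible for house 4 is sapphire.
The Japanese is in house 2 (clue 1).
The only nationality still possible for house 5 is Italian.
So: house 1 = black/topaz/Spaniard, house 2 = brown/ruby/Japanese, house 3 = pink/emerald/Australian, house 4 = red/sapphire/Norwegian, house 5 = white/diamond/Italian.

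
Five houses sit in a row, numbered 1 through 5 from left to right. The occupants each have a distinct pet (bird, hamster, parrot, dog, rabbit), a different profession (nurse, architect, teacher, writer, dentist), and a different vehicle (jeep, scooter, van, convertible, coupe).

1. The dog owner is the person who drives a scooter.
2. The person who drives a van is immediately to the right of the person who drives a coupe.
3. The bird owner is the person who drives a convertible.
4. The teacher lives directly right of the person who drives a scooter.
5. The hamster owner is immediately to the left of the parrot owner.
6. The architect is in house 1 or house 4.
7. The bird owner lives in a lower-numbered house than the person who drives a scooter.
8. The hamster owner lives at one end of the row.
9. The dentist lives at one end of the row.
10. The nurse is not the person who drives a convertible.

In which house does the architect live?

4

From clue 8, the hamster owner must be in house 1.
From clue 5, the parrot owner must be in house 2.
The only pet still possible for house 5 is rabbit.
Clue 3: the person who drives a convertible is in house 3.
Clue 7 places the person who drives a scooter in house 4.
House 3's pet must be bird (nothing else left).
So house 4 gets dog for pet.
House 3 profession: only writer fits.
From clue 2, the person who drives a van must be in house 2.
The person who drives a coupe is in house 1 (clue 2).
Clue 4: the teacher is in house 5.
House 1 profession: only dentist fits.
That leaves nurse as the profession for house 2.
The only profession still possible for house 4 is architect.
The only vehicle still possible for house 5 is jeep.
So: house 1 = hamster/dentist/coupe, house 2 = parrot/nurse/van, house 3 = bird/writer/convertible, house 4 = dog/architect/scooter, house 5 = rabbit/teacher/jeep.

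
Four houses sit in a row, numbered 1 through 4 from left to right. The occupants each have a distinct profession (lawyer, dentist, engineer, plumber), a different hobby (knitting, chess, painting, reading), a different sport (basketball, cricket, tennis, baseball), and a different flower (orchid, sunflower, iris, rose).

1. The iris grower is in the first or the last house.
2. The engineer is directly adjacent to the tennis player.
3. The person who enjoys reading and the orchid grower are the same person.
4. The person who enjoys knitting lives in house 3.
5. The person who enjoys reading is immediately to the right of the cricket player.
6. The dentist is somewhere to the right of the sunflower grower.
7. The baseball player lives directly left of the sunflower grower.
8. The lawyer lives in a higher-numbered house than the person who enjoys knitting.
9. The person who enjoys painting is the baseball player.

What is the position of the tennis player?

The person who enjoys knitting is in house 3 (clue 4).
By clue 8, the lawyer is in house 4.
Clue 6: the dentist is in house 3.
From clue 6, the sunflower grower must be in house 2.
By clue 7, the baseball player is in house 1.
From clue 9, the person who enjoys painting must be in house 1.
That leaves rose as the flower for house 3.
Clue 3: the person who enjoys reading is in house 4.
So house 2 gets chess for hobby.
The only sport still possible for house 2 is tennis.
House 3's sport must be cricket (nothing else left).
So house 4 gets basketball for sport.
So house 1 gets iris for flower.
That leaves orchid as the flower for house 4.
Clue 2: the engineer is in house 1.
House 2's profession must be plumber (nothing else left).
So: house 1 = engineer/painting/baseball/iris, house 2 = plumber/chess/tennis/sunflower, house 3 = dentist/knitting/cricket/rose, house 4 = lawyer/reading/basketball/orchid.

2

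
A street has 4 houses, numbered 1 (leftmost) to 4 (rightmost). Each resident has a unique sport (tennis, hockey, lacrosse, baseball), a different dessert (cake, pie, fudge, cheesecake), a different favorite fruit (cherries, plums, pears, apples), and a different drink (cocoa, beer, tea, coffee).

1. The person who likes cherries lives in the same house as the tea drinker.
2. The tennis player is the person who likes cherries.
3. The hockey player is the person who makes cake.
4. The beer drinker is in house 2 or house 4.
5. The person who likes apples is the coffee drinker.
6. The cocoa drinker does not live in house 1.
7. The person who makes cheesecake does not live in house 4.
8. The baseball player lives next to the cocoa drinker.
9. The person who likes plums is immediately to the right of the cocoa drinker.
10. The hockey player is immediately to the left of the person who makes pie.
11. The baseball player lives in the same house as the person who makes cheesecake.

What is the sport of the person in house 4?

lacrosse

The person who likes plums is narrowed to house 3 or 4; consider each.
Placing it in house 3 leads to a contradiction, so it's in house 4.
Clue 9 places the cocoa drinker in house 3.
The baseball player is in house 2 (clue 8).
Clue 11: the person who makes cheesecake is in house 2.
So house 4 gets lacrosse for sport.
House 3 favorite fruit: only pears fits.
So house 4 gets beer for drink.
From clue 2, the person who likes cherries must be in house 1.
The hockey player is in house 3 (clue 10).
From clue 10, the person who makes pie must be in house 4.
The only sport still possible for house 1 is tennis.
House 2's favorite fruit must be apples (nothing else left).
Clue 1: the tea drinker is in house 1.
From clue 3, the person who makes cake must be in house 3.
By clue 5, the coffee drinker is in house 2.
The only dessert still possible for house 1 is fudge.
So: house 1 = tennis/fudge/cherries/tea, house 2 = baseball/cheesecake/apples/coffee, house 3 = hockey/cake/pears/cocoa, house 4 = lacrosse/pie/plums/beer.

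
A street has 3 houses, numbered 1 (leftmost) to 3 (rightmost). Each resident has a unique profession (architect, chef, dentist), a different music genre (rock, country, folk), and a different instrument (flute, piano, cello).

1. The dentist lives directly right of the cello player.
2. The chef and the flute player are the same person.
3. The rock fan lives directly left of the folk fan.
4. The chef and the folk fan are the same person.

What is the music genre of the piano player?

House 1 profession: only architect fits.
The chef is narrowed to house 2 or 3; consider each.
Placing it in house 2 leads to a contradiction, so it's in house 3.
Clue 2 places the flute player in house 3.
By clue 4, the folk fan is in house 3.
So house 2 gets dentist for profession.
From clue 1, the cello player must be in house 1.
From clue 3, the rock fan must be in house 2.
House 1 music genre: only country fits.
House 2's instrument must be piano (nothing else left).
So: house 1 = architect/country/cello, house 2 = dentist/rock/piano, house 3 = chef/folk/flute.

rock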